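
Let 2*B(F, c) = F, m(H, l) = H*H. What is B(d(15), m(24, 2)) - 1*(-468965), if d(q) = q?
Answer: 937945/2 ≈ 4.6897e+5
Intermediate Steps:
m(H, l) = H²
B(F, c) = F/2
B(d(15), m(24, 2)) - 1*(-468965) = (½)*15 - 1*(-468965) = 15/2 + 468965 = 937945/2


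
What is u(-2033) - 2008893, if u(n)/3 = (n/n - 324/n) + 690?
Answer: -4079864088/2033 ≈ -2.0068e+6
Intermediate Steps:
u(n) = 2073 - 972/n (u(n) = 3*((n/n - 324/n) + 690) = 3*((1 - 324/n) + 690) = 3*(691 - 324/n) = 2073 - 972/n)
u(-2033) - 2008893 = (2073 - 972/(-2033)) - 2008893 = (2073 - 972*(-1/2033)) - 2008893 = (2073 + 972/2033) - 2008893 = 4215381/2033 - 2008893 = -4079864088/2033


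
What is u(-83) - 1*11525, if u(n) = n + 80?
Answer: -11528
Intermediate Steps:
u(n) = 80 + n
u(-83) - 1*11525 = (80 - 83) - 1*11525 = -3 - 11525 = -11528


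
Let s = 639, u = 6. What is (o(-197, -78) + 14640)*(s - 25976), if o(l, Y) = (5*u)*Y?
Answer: -311645100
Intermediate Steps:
o(l, Y) = 30*Y (o(l, Y) = (5*6)*Y = 30*Y)
(o(-197, -78) + 14640)*(s - 25976) = (30*(-78) + 14640)*(639 - 25976) = (-2340 + 14640)*(-25337) = 12300*(-25337) = -311645100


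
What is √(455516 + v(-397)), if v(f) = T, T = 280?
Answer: 6*√12661 ≈ 675.13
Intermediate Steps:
v(f) = 280
√(455516 + v(-397)) = √(455516 + 280) = √455796 = 6*√12661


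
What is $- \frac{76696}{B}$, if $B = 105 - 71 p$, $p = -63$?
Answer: $- \frac{38348}{2289} \approx -16.753$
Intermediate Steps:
$B = 4578$ ($B = 105 - -4473 = 105 + 4473 = 4578$)
$- \frac{76696}{B} = - \frac{76696}{4578} = \left(-76696\right) \frac{1}{4578} = - \frac{38348}{2289}$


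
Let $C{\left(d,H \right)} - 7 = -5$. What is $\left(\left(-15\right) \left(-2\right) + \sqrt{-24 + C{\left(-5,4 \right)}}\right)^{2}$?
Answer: $\left(30 + i \sqrt{22}\right)^{2} \approx 878.0 + 281.42 i$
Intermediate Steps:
$C{\left(d,H \right)} = 2$ ($C{\left(d,H \right)} = 7 - 5 = 2$)
$\left(\left(-15\right) \left(-2\right) + \sqrt{-24 + C{\left(-5,4 \right)}}\right)^{2} = \left(\left(-15\right) \left(-2\right) + \sqrt{-24 + 2}\right)^{2} = \left(30 + \sqrt{-22}\right)^{2} = \left(30 + i \sqrt{22}\right)^{2}$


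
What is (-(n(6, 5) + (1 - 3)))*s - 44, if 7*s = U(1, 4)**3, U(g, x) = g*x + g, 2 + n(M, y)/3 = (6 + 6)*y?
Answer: -21808/7 ≈ -3115.4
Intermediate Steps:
n(M, y) = -6 + 36*y (n(M, y) = -6 + 3*((6 + 6)*y) = -6 + 3*(12*y) = -6 + 36*y)
U(g, x) = g + g*x
s = 125/7 (s = (1*(1 + 4))**3/7 = (1*5)**3/7 = (1/7)*5**3 = (1/7)*125 = 125/7 ≈ 17.857)
(-(n(6, 5) + (1 - 3)))*s - 44 = -((-6 + 36*5) + (1 - 3))*(125/7) - 44 = -((-6 + 180) - 2)*(125/7) - 44 = -(174 - 2)*(125/7) - 44 = -1*172*(125/7) - 44 = -172*125/7 - 44 = -21500/7 - 44 = -21808/7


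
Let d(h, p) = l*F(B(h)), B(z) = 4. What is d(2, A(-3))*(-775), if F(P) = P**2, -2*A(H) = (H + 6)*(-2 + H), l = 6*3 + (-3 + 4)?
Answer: -235600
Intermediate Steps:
l = 19 (l = 18 + 1 = 19)
A(H) = -(-2 + H)*(6 + H)/2 (A(H) = -(H + 6)*(-2 + H)/2 = -(6 + H)*(-2 + H)/2 = -(-2 + H)*(6 + H)/2)
d(h, p) = 304 (d(h, p) = 19*4**2 = 19*16 = 304)
d(2, A(-3))*(-775) = 304*(-775) = -235600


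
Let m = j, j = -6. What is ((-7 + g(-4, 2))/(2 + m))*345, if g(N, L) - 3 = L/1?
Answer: 345/2 ≈ 172.50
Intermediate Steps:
g(N, L) = 3 + L (g(N, L) = 3 + L/1 = 3 + L*1 = 3 + L)
m = -6
((-7 + g(-4, 2))/(2 + m))*345 = ((-7 + (3 + 2))/(2 - 6))*345 = ((-7 + 5)/(-4))*345 = -2*(-¼)*345 = (½)*345 = 345/2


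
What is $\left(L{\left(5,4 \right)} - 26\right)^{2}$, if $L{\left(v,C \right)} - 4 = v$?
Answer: $289$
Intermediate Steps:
$L{\left(v,C \right)} = 4 + v$
$\left(L{\left(5,4 \right)} - 26\right)^{2} = \left(\left(4 + 5\right) - 26\right)^{2} = \left(9 - 26\right)^{2} = \left(-17\right)^{2} = 289$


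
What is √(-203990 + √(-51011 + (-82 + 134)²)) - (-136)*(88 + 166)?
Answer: 34544 + √(-203990 + I*√48307) ≈ 34544.0 + 451.65*I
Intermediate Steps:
√(-203990 + √(-51011 + (-82 + 134)²)) - (-136)*(88 + 166) = √(-203990 + √(-51011 + 52²)) - (-136)*254 = √(-203990 + √(-51011 + 2704)) - 1*(-34544) = √(-203990 + √(-48307)) + 34544 = √(-203990 + I*√48307) + 34544 = 34544 + √(-203990 + I*√48307)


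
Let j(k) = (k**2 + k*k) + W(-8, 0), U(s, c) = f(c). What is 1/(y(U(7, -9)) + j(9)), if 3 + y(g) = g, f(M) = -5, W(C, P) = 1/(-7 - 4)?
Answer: 11/1693 ≈ 0.0064973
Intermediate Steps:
W(C, P) = -1/11 (W(C, P) = 1/(-11) = -1/11)
U(s, c) = -5
y(g) = -3 + g
j(k) = -1/11 + 2*k**2 (j(k) = (k**2 + k*k) - 1/11 = (k**2 + k**2) - 1/11 = 2*k**2 - 1/11 = -1/11 + 2*k**2)
1/(y(U(7, -9)) + j(9)) = 1/((-3 - 5) + (-1/11 + 2*9**2)) = 1/(-8 + (-1/11 + 2*81)) = 1/(-8 + (-1/11 + 162)) = 1/(-8 + 1781/11) = 1/(1693/11) = 11/1693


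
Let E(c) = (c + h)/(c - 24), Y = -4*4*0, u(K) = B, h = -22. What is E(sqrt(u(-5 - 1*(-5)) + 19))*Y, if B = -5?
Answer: 0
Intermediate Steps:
u(K) = -5
Y = 0 (Y = -16*0 = 0)
E(c) = (-22 + c)/(-24 + c) (E(c) = (c - 22)/(c - 24) = (-22 + c)/(-24 + c))
E(sqrt(u(-5 - 1*(-5)) + 19))*Y = ((-22 + sqrt(-5 + 19))/(-24 + sqrt(-5 + 19)))*0 = ((-22 + sqrt(14))/(-24 + sqrt(14)))*0 = 0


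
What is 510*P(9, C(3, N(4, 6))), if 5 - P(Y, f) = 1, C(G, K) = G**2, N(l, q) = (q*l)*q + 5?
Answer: 2040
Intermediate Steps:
N(l, q) = 5 + l*q**2 (N(l, q) = (l*q)*q + 5 = l*q**2 + 5 = 5 + l*q**2)
P(Y, f) = 4 (P(Y, f) = 5 - 1*1 = 5 - 1 = 4)
510*P(9, C(3, N(4, 6))) = 510*4 = 2040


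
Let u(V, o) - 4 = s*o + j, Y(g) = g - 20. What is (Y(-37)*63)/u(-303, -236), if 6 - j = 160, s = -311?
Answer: -3591/73246 ≈ -0.049027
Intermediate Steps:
Y(g) = -20 + g
j = -154 (j = 6 - 1*160 = 6 - 160 = -154)
u(V, o) = -150 - 311*o (u(V, o) = 4 + (-311*o - 154) = 4 + (-154 - 311*o) = -150 - 311*o)
(Y(-37)*63)/u(-303, -236) = ((-20 - 37)*63)/(-150 - 311*(-236)) = (-57*63)/(-150 + 73396) = -3591/73246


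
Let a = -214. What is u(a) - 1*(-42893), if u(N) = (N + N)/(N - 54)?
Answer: 2873938/67 ≈ 42895.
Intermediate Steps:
u(N) = 2*N/(-54 + N) (u(N) = (2*N)/(-54 + N) = 2*N/(-54 + N))
u(a) - 1*(-42893) = 2*(-214)/(-54 - 214) - 1*(-42893) = 2*(-214)/(-268) + 42893 = 2*(-214)*(-1/268) + 42893 = 107/67 + 42893 = 2873938/67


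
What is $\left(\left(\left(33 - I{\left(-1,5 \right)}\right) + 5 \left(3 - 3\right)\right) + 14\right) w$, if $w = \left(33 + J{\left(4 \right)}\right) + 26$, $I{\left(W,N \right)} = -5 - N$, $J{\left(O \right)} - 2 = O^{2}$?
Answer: $4389$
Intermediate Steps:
$J{\left(O \right)} = 2 + O^{2}$
$w = 77$ ($w = \left(33 + \left(2 + 4^{2}\right)\right) + 26 = \left(33 + \left(2 + 16\right)\right) + 26 = \left(33 + 18\right) + 26 = 51 + 26 = 77$)
$\left(\left(\left(33 - I{\left(-1,5 \right)}\right) + 5 \left(3 - 3\right)\right) + 14\right) w = \left(\left(\left(33 - \left(-5 - 5\right)\right) + 5 \left(3 - 3\right)\right) + 14\right) 77 = \left(\left(\left(33 - \left(-5 - 5\right)\right) + 5 \cdot 0\right) + 14\right) 77 = \left(\left(\left(33 - -10\right) + 0\right) + 14\right) 77 = \left(\left(\left(33 + 10\right) + 0\right) + 14\right) 77 = \left(\left(43 + 0\right) + 14\right) 77 = \left(43 + 14\right) 77 = 57 \cdot 77 = 4389$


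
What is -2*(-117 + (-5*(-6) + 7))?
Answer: 160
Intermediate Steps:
-2*(-117 + (-5*(-6) + 7)) = -2*(-117 + (30 + 7)) = -2*(-117 + 37) = -2*(-80) = 160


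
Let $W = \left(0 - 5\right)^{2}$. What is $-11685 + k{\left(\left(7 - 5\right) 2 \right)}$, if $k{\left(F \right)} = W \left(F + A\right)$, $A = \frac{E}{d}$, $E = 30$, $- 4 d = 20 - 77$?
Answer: $- \frac{219115}{19} \approx -11532.0$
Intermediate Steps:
$d = \frac{57}{4}$ ($d = - \frac{20 - 77}{4} = \left(- \frac{1}{4}\right) \left(-57\right) = \frac{57}{4} \approx 14.25$)
$W = 25$ ($W = \left(-5\right)^{2} = 25$)
$A = \frac{40}{19}$ ($A = \frac{30}{\frac{57}{4}} = 30 \cdot \frac{4}{57} = \frac{40}{19} \approx 2.1053$)
$k{\left(F \right)} = \frac{1000}{19} + 25 F$ ($k{\left(F \right)} = 25 \left(F + \frac{40}{19}\right) = 25 \left(\frac{40}{19} + F\right) = \frac{1000}{19} + 25 F$)
$-11685 + k{\left(\left(7 - 5\right) 2 \right)} = -11685 + \left(\frac{1000}{19} + 25 \left(7 - 5\right) 2\right) = -11685 + \left(\frac{1000}{19} + 25 \cdot 2 \cdot 2\right) = -11685 + \left(\frac{1000}{19} + 25 \cdot 4\right) = -11685 + \left(\frac{1000}{19} + 100\right) = -11685 + \frac{2900}{19} = - \frac{219115}{19}$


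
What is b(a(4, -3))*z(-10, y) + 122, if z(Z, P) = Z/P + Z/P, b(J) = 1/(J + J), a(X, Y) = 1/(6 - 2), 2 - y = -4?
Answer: 346/3 ≈ 115.33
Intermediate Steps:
y = 6 (y = 2 - 1*(-4) = 2 + 4 = 6)
a(X, Y) = 1/4
b(J) = 1/(2*J)
z(Z, P) = 2*Z/P
b(a(4, -3))*z(-10, y) + 122 = (1/(2*(1/4)))*(2*(-10)/6) + 122 = ((1/2)*4)*(2*(-10)*(1/6)) + 122 = 2*(-10/3) + 122 = -20/3 + 122 = 346/3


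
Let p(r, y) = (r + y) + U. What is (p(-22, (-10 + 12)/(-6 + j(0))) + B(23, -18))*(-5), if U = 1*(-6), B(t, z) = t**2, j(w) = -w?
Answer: -7510/3 ≈ -2503.3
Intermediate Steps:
U = -6
p(r, y) = -6 + r + y (p(r, y) = (r + y) - 6 = -6 + r + y)
(p(-22, (-10 + 12)/(-6 + j(0))) + B(23, -18))*(-5) = ((-6 - 22 + (-10 + 12)/(-6 - 1*0)) + 23**2)*(-5) = ((-6 - 22 + 2/(-6 + 0)) + 529)*(-5) = ((-6 - 22 + 2/(-6)) + 529)*(-5) = ((-6 - 22 + 2*(-1/6)) + 529)*(-5) = ((-6 - 22 - 1/3) + 529)*(-5) = (-85/3 + 529)*(-5) = (1502/3)*(-5) = -7510/3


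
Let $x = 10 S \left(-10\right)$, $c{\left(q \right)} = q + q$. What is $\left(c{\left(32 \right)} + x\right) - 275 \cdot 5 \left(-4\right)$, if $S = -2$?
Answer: $5764$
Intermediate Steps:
$c{\left(q \right)} = 2 q$
$x = 200$ ($x = 10 \left(-2\right) \left(-10\right) = \left(-20\right) \left(-10\right) = 200$)
$\left(c{\left(32 \right)} + x\right) - 275 \cdot 5 \left(-4\right) = \left(2 \cdot 32 + 200\right) - 275 \cdot 5 \left(-4\right) = \left(64 + 200\right) - -5500 = 264 + 5500 = 5764$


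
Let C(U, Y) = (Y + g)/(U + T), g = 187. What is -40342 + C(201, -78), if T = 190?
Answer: -15773613/391 ≈ -40342.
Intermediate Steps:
C(U, Y) = (187 + Y)/(190 + U) (C(U, Y) = (Y + 187)/(U + 190) = (187 + Y)/(190 + U))
-40342 + C(201, -78) = -40342 + (187 - 78)/(190 + 201) = -40342 + 109/391 = -15773613/391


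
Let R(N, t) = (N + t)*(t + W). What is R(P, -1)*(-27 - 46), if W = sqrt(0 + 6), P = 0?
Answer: -73 + 73*sqrt(6) ≈ 105.81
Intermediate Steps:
W = sqrt(6) ≈ 2.4495
R(N, t) = (N + t)*(t + sqrt(6))
R(P, -1)*(-27 - 46) = ((-1)**2 + 0*(-1) + 0*sqrt(6) - sqrt(6))*(-27 - 46) = (1 + 0 + 0 - sqrt(6))*(-73) = (1 - sqrt(6))*(-73) = -73 + 73*sqrt(6)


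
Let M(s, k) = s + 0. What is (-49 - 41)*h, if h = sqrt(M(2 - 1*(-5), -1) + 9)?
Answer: -360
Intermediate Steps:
M(s, k) = s
h = 4 (h = sqrt((2 - 1*(-5)) + 9) = sqrt((2 + 5) + 9) = sqrt(7 + 9) = sqrt(16) = 4)
(-49 - 41)*h = (-49 - 41)*4 = -90*4 = -360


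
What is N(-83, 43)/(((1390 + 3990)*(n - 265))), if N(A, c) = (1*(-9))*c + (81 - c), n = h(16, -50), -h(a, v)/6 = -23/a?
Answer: 698/2758595 ≈ 0.00025303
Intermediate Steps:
h(a, v) = 138/a (h(a, v) = -(-138)/a = 138/a)
n = 69/8 (n = 138/16 = 138*(1/16) = 69/8 ≈ 8.6250)
N(A, c) = 81 - 10*c (N(A, c) = -9*c + (81 - c) = 81 - 10*c)
N(-83, 43)/(((1390 + 3990)*(n - 265))) = (81 - 10*43)/(((1390 + 3990)*(69/8 - 265))) = (81 - 430)/((5380*(-2051/8))) = -349/(-2758595/2) = -349*(-2/2758595) = 698/2758595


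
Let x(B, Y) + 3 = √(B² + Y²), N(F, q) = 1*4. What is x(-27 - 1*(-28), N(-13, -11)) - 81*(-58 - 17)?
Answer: 6072 + √17 ≈ 6076.1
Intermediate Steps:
N(F, q) = 4
x(B, Y) = -3 + √(B² + Y²)
x(-27 - 1*(-28), N(-13, -11)) - 81*(-58 - 17) = (-3 + √((-27 - 1*(-28))² + 4²)) - 81*(-58 - 17) = (-3 + √((-27 + 28)² + 16)) - 81*(-75) = (-3 + √(1² + 16)) + 6075 = (-3 + √(1 + 16)) + 6075 = (-3 + √17) + 6075 = 6072 + √17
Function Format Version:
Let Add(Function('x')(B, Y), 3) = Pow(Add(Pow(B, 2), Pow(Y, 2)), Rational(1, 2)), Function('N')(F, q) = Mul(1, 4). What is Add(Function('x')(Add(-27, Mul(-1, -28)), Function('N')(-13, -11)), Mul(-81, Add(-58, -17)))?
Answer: Add(6072, Pow(17, Rational(1, 2))) ≈ 6076.1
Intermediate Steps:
Function('N')(F, q) = 4
Function('x')(B, Y) = Add(-3, Pow(Add(Pow(B, 2), Pow(Y, 2)), Rational(1, 2)))
Add(Function('x')(Add(-27, Mul(-1, -28)), Function('N')(-13, -11)), Mul(-81, Add(-58, -17))) = Add(Add(-3, Pow(Add(Pow(Add(-27, Mul(-1, -28)), 2), Pow(4, 2)), Rational(1, 2))), Mul(-81, Add(-58, -17))) = Add(Add(-3, Pow(Add(Pow(Add(-27, 28), 2), 16), Rational(1, 2))), Mul(-81, -75)) = Add(Add(-3, Pow(Add(Pow(1, 2), 16), Rational(1, 2))), 6075) = Add(Add(-3, Pow(Add(1, 16), Rational(1, 2))), 6075) = Add(Add(-3, Pow(17, Rational(1, 2))), 6075) = Add(6072, Pow(17, Rational(1, 2)))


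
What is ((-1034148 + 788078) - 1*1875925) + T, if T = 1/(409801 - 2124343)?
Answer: -3638249551291/1714542 ≈ -2.1220e+6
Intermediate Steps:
T = -1/1714542 (T = 1/(-1714542) = -1/1714542 ≈ -5.8325e-7)
((-1034148 + 788078) - 1*1875925) + T = ((-1034148 + 788078) - 1*1875925) - 1/1714542 = (-246070 - 1875925) - 1/1714542 = -2121995 - 1/1714542 = -3638249551291/1714542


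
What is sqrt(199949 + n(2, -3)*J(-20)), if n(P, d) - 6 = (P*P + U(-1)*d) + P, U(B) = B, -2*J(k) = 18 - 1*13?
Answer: sqrt(799646)/2 ≈ 447.11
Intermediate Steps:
J(k) = -5/2 (J(k) = -(18 - 1*13)/2 = -(18 - 13)/2 = -1/2*5 = -5/2)
n(P, d) = 6 + P + P**2 - d (n(P, d) = 6 + ((P*P - d) + P) = 6 + ((P**2 - d) + P) = 6 + (P + P**2 - d) = 6 + P + P**2 - d)
sqrt(199949 + n(2, -3)*J(-20)) = sqrt(199949 + (6 + 2 + 2**2 - 1*(-3))*(-5/2)) = sqrt(199949 + (6 + 2 + 4 + 3)*(-5/2)) = sqrt(199949 + 15*(-5/2)) = sqrt(199949 - 75/2) = sqrt(399823/2) = sqrt(799646)/2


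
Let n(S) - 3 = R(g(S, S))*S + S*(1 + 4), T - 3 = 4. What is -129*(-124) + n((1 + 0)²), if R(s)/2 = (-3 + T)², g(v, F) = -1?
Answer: 16036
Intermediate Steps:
T = 7 (T = 3 + 4 = 7)
R(s) = 32 (R(s) = 2*(-3 + 7)² = 2*4² = 2*16 = 32)
n(S) = 3 + 37*S (n(S) = 3 + (32*S + S*(1 + 4)) = 3 + (32*S + S*5) = 3 + (32*S + 5*S) = 3 + 37*S)
-129*(-124) + n((1 + 0)²) = -129*(-124) + (3 + 37*(1 + 0)²) = 15996 + (3 + 37*1²) = 15996 + (3 + 37*1) = 15996 + (3 + 37) = 15996 + 40 = 16036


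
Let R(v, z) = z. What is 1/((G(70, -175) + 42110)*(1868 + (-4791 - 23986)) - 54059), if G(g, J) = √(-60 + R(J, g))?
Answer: -1133192049/1284124212675875591 + 26909*√10/1284124212675875591 ≈ -8.8240e-10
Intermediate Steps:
G(g, J) = √(-60 + g)
1/((G(70, -175) + 42110)*(1868 + (-4791 - 23986)) - 54059) = 1/((√(-60 + 70) + 42110)*(1868 + (-4791 - 23986)) - 54059) = 1/((√10 + 42110)*(1868 - 28777) - 54059) = 1/((42110 + √10)*(-26909) - 54059) = 1/((-1133137990 - 26909*√10) - 54059) = 1/(-1133192049 - 26909*√10)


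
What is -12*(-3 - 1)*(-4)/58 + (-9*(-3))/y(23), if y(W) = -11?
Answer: -1839/319 ≈ -5.7649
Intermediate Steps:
-12*(-3 - 1)*(-4)/58 + (-9*(-3))/y(23) = -12*(-3 - 1)*(-4)/58 - 9*(-3)/(-11) = -(-48)*(-4)*(1/58) + 27*(-1/11) = -12*16*(1/58) - 27/11 = -192*1/58 - 27/11 = -96/29 - 27/11 = -1839/319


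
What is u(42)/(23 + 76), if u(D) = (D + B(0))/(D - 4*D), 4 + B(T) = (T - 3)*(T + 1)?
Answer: -5/1782 ≈ -0.0028058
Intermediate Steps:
B(T) = -4 + (1 + T)*(-3 + T) (B(T) = -4 + (T - 3)*(T + 1) = -4 + (-3 + T)*(1 + T) = -4 + (1 + T)*(-3 + T))
u(D) = -(-7 + D)/(3*D) (u(D) = (D + (-7 + 0² - 2*0))/(D - 4*D) = (D + (-7 + 0 + 0))/((-3*D)) = (D - 7)*(-1/(3*D)) = (-7 + D)*(-1/(3*D)) = -(-7 + D)/(3*D))
u(42)/(23 + 76) = ((⅓)*(7 - 1*42)/42)/(23 + 76) = ((⅓)*(1/42)*(7 - 42))/99 = ((⅓)*(1/42)*(-35))*(1/99) = -5/18*1/99 = -5/1782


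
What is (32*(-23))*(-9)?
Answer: 6624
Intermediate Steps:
(32*(-23))*(-9) = -736*(-9) = 6624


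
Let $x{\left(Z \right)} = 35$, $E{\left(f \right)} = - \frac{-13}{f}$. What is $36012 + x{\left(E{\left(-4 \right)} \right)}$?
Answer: $36047$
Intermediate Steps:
$E{\left(f \right)} = \frac{13}{f}$
$36012 + x{\left(E{\left(-4 \right)} \right)} = 36012 + 35 = 36047$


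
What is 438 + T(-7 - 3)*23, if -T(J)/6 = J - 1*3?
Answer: 2232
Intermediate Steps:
T(J) = 18 - 6*J (T(J) = -6*(J - 1*3) = -6*(J - 3) = -6*(-3 + J) = 18 - 6*J)
438 + T(-7 - 3)*23 = 438 + (18 - 6*(-7 - 3))*23 = 438 + (18 - 6*(-10))*23 = 438 + (18 + 60)*23 = 438 + 78*23 = 438 + 1794 = 2232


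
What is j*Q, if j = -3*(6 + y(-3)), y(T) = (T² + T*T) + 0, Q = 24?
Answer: -1728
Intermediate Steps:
y(T) = 2*T² (y(T) = (T² + T²) + 0 = 2*T² + 0 = 2*T²)
j = -72 (j = -3*(6 + 2*(-3)²) = -3*(6 + 2*9) = -3*(6 + 18) = -3*24 = -72)
j*Q = -72*24 = -1728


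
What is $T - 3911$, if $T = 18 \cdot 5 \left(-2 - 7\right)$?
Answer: $-4721$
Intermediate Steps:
$T = -810$ ($T = 90 \left(-9\right) = -810$)
$T - 3911 = -810 - 3911 = -4721$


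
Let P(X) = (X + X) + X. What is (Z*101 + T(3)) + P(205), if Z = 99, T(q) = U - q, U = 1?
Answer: 10612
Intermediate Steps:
T(q) = 1 - q
P(X) = 3*X (P(X) = 2*X + X = 3*X)
(Z*101 + T(3)) + P(205) = (99*101 + (1 - 1*3)) + 3*205 = (9999 + (1 - 3)) + 615 = (9999 - 2) + 615 = 9997 + 615 = 10612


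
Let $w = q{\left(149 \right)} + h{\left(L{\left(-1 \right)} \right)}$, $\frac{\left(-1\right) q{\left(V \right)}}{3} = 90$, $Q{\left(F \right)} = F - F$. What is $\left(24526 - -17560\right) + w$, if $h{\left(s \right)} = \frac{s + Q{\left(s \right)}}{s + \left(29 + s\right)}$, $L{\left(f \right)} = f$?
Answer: $\frac{1129031}{27} \approx 41816.0$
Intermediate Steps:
$Q{\left(F \right)} = 0$
$q{\left(V \right)} = -270$ ($q{\left(V \right)} = \left(-3\right) 90 = -270$)
$h{\left(s \right)} = \frac{s}{29 + 2 s}$ ($h{\left(s \right)} = \frac{s + 0}{s + \left(29 + s\right)} = \frac{s}{29 + 2 s}$)
$w = - \frac{7291}{27}$ ($w = -270 - \frac{1}{29 + 2 \left(-1\right)} = -270 - \frac{1}{29 - 2} = -270 - \frac{1}{27} = - \frac{7291}{27} \approx -270.04$)
$\left(24526 - -17560\right) + w = \left(24526 - -17560\right) - \frac{7291}{27} = \left(24526 + 17560\right) - \frac{7291}{27} = 42086 - \frac{7291}{27} = \frac{1129031}{27}$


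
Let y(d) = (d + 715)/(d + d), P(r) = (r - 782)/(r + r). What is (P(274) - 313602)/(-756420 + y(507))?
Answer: 1675580439/4041545621 ≈ 0.41459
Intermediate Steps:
P(r) = (-782 + r)/(2*r) (P(r) = (-782 + r)/((2*r)) = (-782 + r)*(1/(2*r)) = (-782 + r)/(2*r))
y(d) = (715 + d)/(2*d) (y(d) = (715 + d)/((2*d)) = (715 + d)*(1/(2*d)) = (715 + d)/(2*d))
(P(274) - 313602)/(-756420 + y(507)) = ((½)*(-782 + 274)/274 - 313602)/(-756420 + (½)*(715 + 507)/507) = ((½)*(1/274)*(-508) - 313602)/(-756420 + (½)*(1/507)*1222) = (-127/137 - 313602)/(-756420 + 47/39) = -42963601/(137*(-29500333/39)) = -42963601/137*(-39/29500333) = 1675580439/4041545621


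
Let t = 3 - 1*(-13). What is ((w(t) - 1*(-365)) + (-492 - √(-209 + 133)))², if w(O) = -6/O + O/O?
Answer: 1017257/64 + 1011*I*√19/2 ≈ 15895.0 + 2203.4*I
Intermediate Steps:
t = 16 (t = 3 + 13 = 16)
w(O) = 1 - 6/O (w(O) = -6/O + 1 = 1 - 6/O)
((w(t) - 1*(-365)) + (-492 - √(-209 + 133)))² = (((-6 + 16)/16 - 1*(-365)) + (-492 - √(-209 + 133)))² = (((1/16)*10 + 365) + (-492 - √(-76)))² = ((5/8 + 365) + (-492 - 2*I*√19))² = (2925/8 + (-492 - 2*I*√19))² = (-1011/8 - 2*I*√19)²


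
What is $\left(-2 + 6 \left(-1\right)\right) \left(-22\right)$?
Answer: $176$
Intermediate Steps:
$\left(-2 + 6 \left(-1\right)\right) \left(-22\right) = \left(-2 - 6\right) \left(-22\right) = \left(-8\right) \left(-22\right) = 176$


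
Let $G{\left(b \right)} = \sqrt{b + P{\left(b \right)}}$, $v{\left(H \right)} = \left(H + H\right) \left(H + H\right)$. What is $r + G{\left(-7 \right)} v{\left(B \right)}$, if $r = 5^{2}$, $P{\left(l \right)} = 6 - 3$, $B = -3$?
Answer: $25 + 72 i \approx 25.0 + 72.0 i$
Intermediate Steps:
$P{\left(l \right)} = 3$ ($P{\left(l \right)} = 6 - 3 = 3$)
$r = 25$
$v{\left(H \right)} = 4 H^{2}$ ($v{\left(H \right)} = 2 H 2 H = 4 H^{2}$)
$G{\left(b \right)} = \sqrt{3 + b}$ ($G{\left(b \right)} = \sqrt{b + 3} = \sqrt{3 + b}$)
$r + G{\left(-7 \right)} v{\left(B \right)} = 25 + \sqrt{3 - 7} \cdot 4 \left(-3\right)^{2} = 25 + \sqrt{-4} \cdot 4 \cdot 9 = 25 + 2 i 36 = 25 + 72 i$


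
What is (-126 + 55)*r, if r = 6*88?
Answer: -37488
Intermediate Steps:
r = 528
(-126 + 55)*r = (-126 + 55)*528 = -71*528 = -37488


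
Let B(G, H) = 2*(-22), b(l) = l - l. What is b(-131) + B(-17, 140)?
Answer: -44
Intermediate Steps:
b(l) = 0
B(G, H) = -44
b(-131) + B(-17, 140) = 0 - 44 = -44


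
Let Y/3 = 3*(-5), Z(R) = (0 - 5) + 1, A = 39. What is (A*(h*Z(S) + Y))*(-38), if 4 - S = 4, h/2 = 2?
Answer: 90402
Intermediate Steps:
h = 4 (h = 2*2 = 4)
S = 0 (S = 4 - 1*4 = 4 - 4 = 0)
Z(R) = -4 (Z(R) = -5 + 1 = -4)
Y = -45 (Y = 3*(3*(-5)) = 3*(-15) = -45)
(A*(h*Z(S) + Y))*(-38) = (39*(4*(-4) - 45))*(-38) = (39*(-16 - 45))*(-38) = (39*(-61))*(-38) = -2379*(-38) = 90402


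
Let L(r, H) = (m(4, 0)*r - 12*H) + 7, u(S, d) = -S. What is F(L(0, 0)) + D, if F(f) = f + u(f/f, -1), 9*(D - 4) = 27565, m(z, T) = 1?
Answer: 27655/9 ≈ 3072.8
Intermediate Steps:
D = 27601/9 (D = 4 + (⅑)*27565 = 4 + 27565/9 = 27601/9 ≈ 3066.8)
L(r, H) = 7 + r - 12*H (L(r, H) = (1*r - 12*H) + 7 = (r - 12*H) + 7 = 7 + r - 12*H)
F(f) = -1 + f (F(f) = f - f/f = f - 1*1 = f - 1 = -1 + f)
F(L(0, 0)) + D = (-1 + (7 + 0 - 12*0)) + 27601/9 = (-1 + (7 + 0 + 0)) + 27601/9 = (-1 + 7) + 27601/9 = 6 + 27601/9 = 27655/9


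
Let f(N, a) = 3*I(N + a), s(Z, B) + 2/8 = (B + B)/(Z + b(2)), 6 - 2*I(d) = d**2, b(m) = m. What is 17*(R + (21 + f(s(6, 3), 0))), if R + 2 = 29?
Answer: 7701/8 ≈ 962.63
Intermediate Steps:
I(d) = 3 - d**2/2
s(Z, B) = -1/4 + 2*B/(2 + Z) (s(Z, B) = -1/4 + (B + B)/(Z + 2) = -1/4 + (2*B)/(2 + Z) = -1/4 + 2*B/(2 + Z))
R = 27 (R = -2 + 29 = 27)
f(N, a) = 9 - 3*(N + a)**2/2 (f(N, a) = 3*(3 - (N + a)**2/2) = 9 - 3*(N + a)**2/2)
17*(R + (21 + f(s(6, 3), 0))) = 17*(27 + (21 + (9 - 3*((-2 - 1*6 + 8*3)/(4*(2 + 6)) + 0)**2/2))) = 17*(27 + (21 + (9 - 3*((1/4)*(-2 - 6 + 24)/8 + 0)**2/2))) = 17*(27 + (21 + (9 - 3*((1/4)*(1/8)*16 + 0)**2/2))) = 17*(27 + (21 + (9 - 3*(1/2 + 0)**2/2))) = 17*(27 + (21 + (9 - 3*(1/2)**2/2))) = 17*(27 + (21 + (9 - 3/2*1/4))) = 17*(27 + (21 + (9 - 3/8))) = 17*(27 + (21 + 69/8)) = 17*(27 + 237/8) = 17*(453/8) = 7701/8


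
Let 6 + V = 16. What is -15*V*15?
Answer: -2250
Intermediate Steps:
V = 10 (V = -6 + 16 = 10)
-15*V*15 = -15*10*15 = -150*15 = -2250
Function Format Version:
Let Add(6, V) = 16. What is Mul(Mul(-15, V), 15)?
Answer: -2250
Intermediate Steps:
V = 10 (V = Add(-6, 16) = 10)
Mul(Mul(-15, V), 15) = Mul(Mul(-15, 10), 15) = Mul(-150, 15) = -2250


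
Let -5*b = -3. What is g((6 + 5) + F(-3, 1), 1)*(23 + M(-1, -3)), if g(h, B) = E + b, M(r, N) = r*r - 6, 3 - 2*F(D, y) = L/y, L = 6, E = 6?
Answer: 594/5 ≈ 118.80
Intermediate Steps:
F(D, y) = 3/2 - 3/y
M(r, N) = -6 + r² (M(r, N) = r² - 6 = -6 + r²)
b = ⅗ (b = -⅕*(-3) = ⅗ ≈ 0.60000)
g(h, B) = 33/5 (g(h, B) = 6 + ⅗ = 33/5)
g((6 + 5) + F(-3, 1), 1)*(23 + M(-1, -3)) = 33*(23 + (-6 + (-1)²))/5 = 33*(23 + (-6 + 1))/5 = 33*(23 - 5)/5 = (33/5)*18 = 594/5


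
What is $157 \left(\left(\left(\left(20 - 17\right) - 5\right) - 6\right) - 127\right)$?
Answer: $-21195$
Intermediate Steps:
$157 \left(\left(\left(\left(20 - 17\right) - 5\right) - 6\right) - 127\right) = 157 \left(\left(\left(3 - 5\right) - 6\right) - 127\right) = 157 \left(\left(-2 - 6\right) - 127\right) = 157 \left(-8 - 127\right) = 157 \left(-135\right) = -21195$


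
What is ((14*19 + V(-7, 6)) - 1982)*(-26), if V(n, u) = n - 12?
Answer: 45110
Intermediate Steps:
V(n, u) = -12 + n
((14*19 + V(-7, 6)) - 1982)*(-26) = ((14*19 + (-12 - 7)) - 1982)*(-26) = ((266 - 19) - 1982)*(-26) = (247 - 1982)*(-26) = -1735*(-26) = 45110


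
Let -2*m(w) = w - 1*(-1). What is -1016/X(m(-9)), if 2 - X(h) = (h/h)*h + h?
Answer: 508/3 ≈ 169.33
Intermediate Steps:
m(w) = -½ - w/2 (m(w) = -(w - 1*(-1))/2 = -(w + 1)/2 = -(1 + w)/2 = -½ - w/2)
X(h) = 2 - 2*h (X(h) = 2 - ((h/h)*h + h) = 2 - (1*h + h) = 2 - (h + h) = 2 - 2*h)
-1016/X(m(-9)) = -1016/(2 - 2*(-½ - ½*(-9))) = -1016/(2 - 2*(-½ + 9/2)) = -1016/(2 - 2*4) = -1016/(2 - 8) = -1016/(-6) = -1016*(-⅙) = 508/3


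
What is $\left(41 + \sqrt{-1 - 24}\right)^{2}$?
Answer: $1656 + 410 i \approx 1656.0 + 410.0 i$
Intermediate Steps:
$\left(41 + \sqrt{-1 - 24}\right)^{2} = \left(41 + \sqrt{-25}\right)^{2} = \left(41 + 5 i\right)^{2}$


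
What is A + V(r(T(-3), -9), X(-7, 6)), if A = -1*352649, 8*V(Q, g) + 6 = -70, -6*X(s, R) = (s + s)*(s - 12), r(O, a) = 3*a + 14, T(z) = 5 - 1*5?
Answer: -705317/2 ≈ -3.5266e+5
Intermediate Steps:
T(z) = 0 (T(z) = 5 - 5 = 0)
r(O, a) = 14 + 3*a
X(s, R) = -s*(-12 + s)/3 (X(s, R) = -(s + s)*(s - 12)/6 = -2*s*(-12 + s)/6 = -s*(-12 + s)/3)
V(Q, g) = -19/2 (V(Q, g) = -3/4 + (1/8)*(-70) = -3/4 - 35/4 = -19/2)
A = -352649
A + V(r(T(-3), -9), X(-7, 6)) = -352649 - 19/2 = -705317/2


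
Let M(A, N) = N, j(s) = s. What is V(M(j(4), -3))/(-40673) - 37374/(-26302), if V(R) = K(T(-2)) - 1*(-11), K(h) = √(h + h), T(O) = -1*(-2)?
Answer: 759885388/534890623 ≈ 1.4206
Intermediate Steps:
T(O) = 2
K(h) = √2*√h (K(h) = √(2*h) = √2*√h)
V(R) = 13 (V(R) = √2*√2 - 1*(-11) = 2 + 11 = 13)
V(M(j(4), -3))/(-40673) - 37374/(-26302) = 13/(-40673) - 37374/(-26302) = 13*(-1/40673) - 37374*(-1/26302) = -13/40673 + 18687/13151 = 759885388/534890623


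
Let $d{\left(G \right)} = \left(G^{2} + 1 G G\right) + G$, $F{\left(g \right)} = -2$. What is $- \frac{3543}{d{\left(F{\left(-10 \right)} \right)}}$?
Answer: $- \frac{1181}{2} \approx -590.5$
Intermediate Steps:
$d{\left(G \right)} = G + 2 G^{2}$ ($d{\left(G \right)} = \left(G^{2} + G G\right) + G = \left(G^{2} + G^{2}\right) + G = 2 G^{2} + G = G + 2 G^{2}$)
$- \frac{3543}{d{\left(F{\left(-10 \right)} \right)}} = - \frac{3543}{\left(-2\right) \left(1 + 2 \left(-2\right)\right)} = - \frac{3543}{\left(-2\right) \left(1 - 4\right)} = - \frac{3543}{\left(-2\right) \left(-3\right)} = - \frac{3543}{6} = \left(-3543\right) \frac{1}{6} = - \frac{1181}{2}$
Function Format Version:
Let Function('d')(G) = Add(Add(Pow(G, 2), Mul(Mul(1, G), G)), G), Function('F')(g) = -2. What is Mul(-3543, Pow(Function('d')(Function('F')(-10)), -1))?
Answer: Rational(-1181, 2) ≈ -590.50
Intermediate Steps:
Function('d')(G) = Add(G, Mul(2, Pow(G, 2))) (Function('d')(G) = Add(Add(Pow(G, 2), Mul(G, G)), G) = Add(Add(Pow(G, 2), Pow(G, 2)), G) = Add(Mul(2, Pow(G, 2)), G) = Add(G, Mul(2, Pow(G, 2))))
Mul(-3543, Pow(Function('d')(Function('F')(-10)), -1)) = Mul(-3543, Pow(Mul(-2, Add(1, Mul(2, -2))), -1)) = Mul(-3543, Pow(Mul(-2, Add(1, -4)), -1)) = Mul(-3543, Pow(Mul(-2, -3), -1)) = Mul(-3543, Pow(6, -1)) = Mul(-3543, Rational(1, 6)) = Rational(-1181, 2)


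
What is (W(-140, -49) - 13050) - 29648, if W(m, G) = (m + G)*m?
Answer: -16238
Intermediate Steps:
W(m, G) = m*(G + m) (W(m, G) = (G + m)*m = m*(G + m))
(W(-140, -49) - 13050) - 29648 = (-140*(-49 - 140) - 13050) - 29648 = (-140*(-189) - 13050) - 29648 = (26460 - 13050) - 29648 = 13410 - 29648 = -16238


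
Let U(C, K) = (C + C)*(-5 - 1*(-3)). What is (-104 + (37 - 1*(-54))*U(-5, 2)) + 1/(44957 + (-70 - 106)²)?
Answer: 130301029/75933 ≈ 1716.0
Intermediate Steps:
U(C, K) = -4*C (U(C, K) = (2*C)*(-5 + 3) = (2*C)*(-2) = -4*C)
(-104 + (37 - 1*(-54))*U(-5, 2)) + 1/(44957 + (-70 - 106)²) = (-104 + (37 - 1*(-54))*(-4*(-5))) + 1/(44957 + (-70 - 106)²) = (-104 + (37 + 54)*20) + 1/(44957 + (-176)²) = (-104 + 91*20) + 1/(44957 + 30976) = (-104 + 1820) + 1/75933 = 1716 + 1/75933 = 130301029/75933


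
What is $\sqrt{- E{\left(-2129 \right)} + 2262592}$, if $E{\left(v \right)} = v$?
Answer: $\sqrt{2264721} \approx 1504.9$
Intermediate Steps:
$\sqrt{- E{\left(-2129 \right)} + 2262592} = \sqrt{\left(-1\right) \left(-2129\right) + 2262592} = \sqrt{2129 + 2262592} = \sqrt{2264721}$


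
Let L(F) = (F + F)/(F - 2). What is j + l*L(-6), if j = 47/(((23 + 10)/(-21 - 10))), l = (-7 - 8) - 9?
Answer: -2645/33 ≈ -80.151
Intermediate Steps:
l = -24 (l = -15 - 9 = -24)
L(F) = 2*F/(-2 + F) (L(F) = (2*F)/(-2 + F) = 2*F/(-2 + F))
j = -1457/33 (j = 47/((33/(-31))) = 47/((33*(-1/31))) = 47/(-33/31) = 47*(-31/33) = -1457/33 ≈ -44.151)
j + l*L(-6) = -1457/33 - 48*(-6)/(-2 - 6) = -1457/33 - 48*(-6)/(-8) = -1457/33 - 48*(-6)*(-1)/8 = -1457/33 - 24*3/2 = -1457/33 - 36 = -2645/33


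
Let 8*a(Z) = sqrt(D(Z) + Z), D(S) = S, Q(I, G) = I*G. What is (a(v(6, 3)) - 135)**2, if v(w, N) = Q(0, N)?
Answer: 18225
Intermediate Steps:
Q(I, G) = G*I
v(w, N) = 0 (v(w, N) = N*0 = 0)
a(Z) = sqrt(2)*sqrt(Z)/8 (a(Z) = sqrt(Z + Z)/8 = sqrt(2*Z)/8 = (sqrt(2)*sqrt(Z))/8 = sqrt(2)*sqrt(Z)/8)
(a(v(6, 3)) - 135)**2 = (sqrt(2)*sqrt(0)/8 - 135)**2 = ((1/8)*sqrt(2)*0 - 135)**2 = (0 - 135)**2 = (-135)**2 = 18225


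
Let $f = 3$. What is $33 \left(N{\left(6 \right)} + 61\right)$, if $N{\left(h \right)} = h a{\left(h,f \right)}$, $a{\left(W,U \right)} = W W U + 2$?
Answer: $23793$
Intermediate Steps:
$a{\left(W,U \right)} = 2 + U W^{2}$ ($a{\left(W,U \right)} = W^{2} U + 2 = U W^{2} + 2 = 2 + U W^{2}$)
$N{\left(h \right)} = h \left(2 + 3 h^{2}\right)$
$33 \left(N{\left(6 \right)} + 61\right) = 33 \left(6 \left(2 + 3 \cdot 6^{2}\right) + 61\right) = 33 \left(6 \left(2 + 3 \cdot 36\right) + 61\right) = 33 \left(6 \left(2 + 108\right) + 61\right) = 33 \left(6 \cdot 110 + 61\right) = 33 \left(660 + 61\right) = 33 \cdot 721 = 23793$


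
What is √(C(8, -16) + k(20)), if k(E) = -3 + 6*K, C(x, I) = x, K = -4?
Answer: I*√19 ≈ 4.3589*I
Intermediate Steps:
k(E) = -27 (k(E) = -3 + 6*(-4) = -3 - 24 = -27)
√(C(8, -16) + k(20)) = √(8 - 27) = √(-19) = I*√19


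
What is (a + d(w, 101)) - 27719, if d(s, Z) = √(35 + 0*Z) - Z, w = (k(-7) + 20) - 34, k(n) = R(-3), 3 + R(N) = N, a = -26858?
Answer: -54678 + √35 ≈ -54672.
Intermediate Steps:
R(N) = -3 + N
k(n) = -6 (k(n) = -3 - 3 = -6)
w = -20 (w = (-6 + 20) - 34 = 14 - 34 = -20)
d(s, Z) = √35 - Z (d(s, Z) = √(35 + 0) - Z = √35 - Z)
(a + d(w, 101)) - 27719 = (-26858 + (√35 - 1*101)) - 27719 = (-26858 + (√35 - 101)) - 27719 = (-26858 + (-101 + √35)) - 27719 = (-26959 + √35) - 27719 = -54678 + √35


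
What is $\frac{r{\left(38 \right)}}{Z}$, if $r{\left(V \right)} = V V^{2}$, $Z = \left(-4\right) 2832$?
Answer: $- \frac{6859}{1416} \approx -4.8439$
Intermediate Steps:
$Z = -11328$
$r{\left(V \right)} = V^{3}$
$\frac{r{\left(38 \right)}}{Z} = \frac{38^{3}}{-11328} = 54872 \left(- \frac{1}{11328}\right) = - \frac{6859}{1416}$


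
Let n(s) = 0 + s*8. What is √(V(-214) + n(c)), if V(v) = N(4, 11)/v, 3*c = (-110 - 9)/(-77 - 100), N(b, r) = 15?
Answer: √2471703638/37878 ≈ 1.3125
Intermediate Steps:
c = 119/531 (c = ((-110 - 9)/(-77 - 100))/3 = (-119/(-177))/3 = (-119*(-1/177))/3 = (⅓)*(119/177) = 119/531 ≈ 0.22411)
V(v) = 15/v
n(s) = 8*s (n(s) = 0 + 8*s = 8*s)
√(V(-214) + n(c)) = √(15/(-214) + 8*(119/531)) = √(15*(-1/214) + 952/531) = √(-15/214 + 952/531) = √(195763/113634) = √2471703638/37878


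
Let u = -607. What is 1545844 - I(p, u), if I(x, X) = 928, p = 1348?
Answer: 1544916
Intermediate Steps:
1545844 - I(p, u) = 1545844 - 1*928 = 1545844 - 928 = 1544916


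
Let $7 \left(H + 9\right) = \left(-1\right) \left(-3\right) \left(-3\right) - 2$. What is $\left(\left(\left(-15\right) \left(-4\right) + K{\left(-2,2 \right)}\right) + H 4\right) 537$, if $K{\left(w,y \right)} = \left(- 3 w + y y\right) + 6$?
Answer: $\frac{126732}{7} \approx 18105.0$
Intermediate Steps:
$K{\left(w,y \right)} = 6 + y^{2} - 3 w$ ($K{\left(w,y \right)} = \left(- 3 w + y^{2}\right) + 6 = \left(y^{2} - 3 w\right) + 6 = 6 + y^{2} - 3 w$)
$H = - \frac{74}{7}$ ($H = -9 + \frac{\left(-1\right) \left(-3\right) \left(-3\right) - 2}{7} = -9 + \frac{3 \left(-3\right) - 2}{7} = -9 + \frac{-9 - 2}{7} = -9 + \frac{1}{7} \left(-11\right) = -9 - \frac{11}{7} = - \frac{74}{7} \approx -10.571$)
$\left(\left(\left(-15\right) \left(-4\right) + K{\left(-2,2 \right)}\right) + H 4\right) 537 = \left(\left(\left(-15\right) \left(-4\right) + \left(6 + 2^{2} - -6\right)\right) - \frac{296}{7}\right) 537 = \left(\left(60 + \left(6 + 4 + 6\right)\right) - \frac{296}{7}\right) 537 = \left(\left(60 + 16\right) - \frac{296}{7}\right) 537 = \left(76 - \frac{296}{7}\right) 537 = \frac{236}{7} \cdot 537 = \frac{126732}{7}$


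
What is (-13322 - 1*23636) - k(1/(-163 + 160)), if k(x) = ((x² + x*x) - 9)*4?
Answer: -332306/9 ≈ -36923.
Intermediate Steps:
k(x) = -36 + 8*x² (k(x) = ((x² + x²) - 9)*4 = (2*x² - 9)*4 = (-9 + 2*x²)*4 = -36 + 8*x²)
(-13322 - 1*23636) - k(1/(-163 + 160)) = (-13322 - 1*23636) - (-36 + 8*(1/(-163 + 160))²) = (-13322 - 23636) - (-36 + 8*(1/(-3))²) = -36958 - (-36 + 8*(-⅓)²) = -36958 - (-36 + 8*(⅑)) = -36958 - (-36 + 8/9) = -36958 - 1*(-316/9) = -36958 + 316/9 = -332306/9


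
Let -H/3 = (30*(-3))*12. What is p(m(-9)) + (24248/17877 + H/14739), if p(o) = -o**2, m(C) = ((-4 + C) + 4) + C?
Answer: -28318385540/87829701 ≈ -322.42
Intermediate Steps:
m(C) = 2*C (m(C) = C + C = 2*C)
H = 3240 (H = -3*30*(-3)*12 = -(-270)*12 = -3*(-1080) = 3240)
p(m(-9)) + (24248/17877 + H/14739) = -(2*(-9))**2 + (24248/17877 + 3240/14739) = -1*(-18)**2 + (24248*(1/17877) + 3240*(1/14739)) = -1*324 + (24248/17877 + 1080/4913) = -324 + 138437584/87829701 = -28318385540/87829701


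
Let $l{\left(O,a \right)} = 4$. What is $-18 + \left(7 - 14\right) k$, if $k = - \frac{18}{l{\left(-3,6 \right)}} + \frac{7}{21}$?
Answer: $\frac{67}{6} \approx 11.167$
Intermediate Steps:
$k = - \frac{25}{6}$ ($k = - \frac{18}{4} + \frac{7}{21} = \left(-18\right) \frac{1}{4} + 7 \cdot \frac{1}{21} = - \frac{9}{2} + \frac{1}{3} = - \frac{25}{6} \approx -4.1667$)
$-18 + \left(7 - 14\right) k = -18 + \left(7 - 14\right) \left(- \frac{25}{6}\right) = -18 - - \frac{175}{6} = -18 + \frac{175}{6} = \frac{67}{6}$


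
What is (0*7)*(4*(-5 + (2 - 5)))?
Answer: 0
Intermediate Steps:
(0*7)*(4*(-5 + (2 - 5))) = 0*(4*(-5 - 3)) = 0*(4*(-8)) = 0*(-32) = 0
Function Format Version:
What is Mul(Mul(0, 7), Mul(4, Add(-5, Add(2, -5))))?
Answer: 0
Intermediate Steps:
Mul(Mul(0, 7), Mul(4, Add(-5, Add(2, -5)))) = Mul(0, Mul(4, Add(-5, -3))) = Mul(0, Mul(4, -8)) = Mul(0, -32) = 0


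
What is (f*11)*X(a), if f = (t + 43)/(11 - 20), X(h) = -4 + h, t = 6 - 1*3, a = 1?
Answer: 506/3 ≈ 168.67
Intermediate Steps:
t = 3 (t = 6 - 3 = 3)
f = -46/9 (f = (3 + 43)/(11 - 20) = 46/(-9) = 46*(-1/9) = -46/9 ≈ -5.1111)
(f*11)*X(a) = (-46/9*11)*(-4 + 1) = -506/9*(-3) = 506/3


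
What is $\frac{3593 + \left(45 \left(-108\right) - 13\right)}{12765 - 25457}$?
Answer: $\frac{320}{3173} \approx 0.10085$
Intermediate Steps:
$\frac{3593 + \left(45 \left(-108\right) - 13\right)}{12765 - 25457} = \frac{3593 - 4873}{12765 - 25457} = \frac{3593 - 4873}{-12692} = \left(-1280\right) \left(- \frac{1}{12692}\right) = \frac{320}{3173}$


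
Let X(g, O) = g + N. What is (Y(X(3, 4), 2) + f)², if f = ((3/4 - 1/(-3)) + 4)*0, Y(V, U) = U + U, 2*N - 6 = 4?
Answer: 16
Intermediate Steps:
N = 5 (N = 3 + (½)*4 = 3 + 2 = 5)
X(g, O) = 5 + g (X(g, O) = g + 5 = 5 + g)
Y(V, U) = 2*U
f = 0 (f = ((3*(¼) - 1*(-⅓)) + 4)*0 = ((¾ + ⅓) + 4)*0 = (13/12 + 4)*0 = (61/12)*0 = 0)
(Y(X(3, 4), 2) + f)² = (2*2 + 0)² = (4 + 0)² = 4² = 16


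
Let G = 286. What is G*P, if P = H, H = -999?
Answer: -285714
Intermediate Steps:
P = -999
G*P = 286*(-999) = -285714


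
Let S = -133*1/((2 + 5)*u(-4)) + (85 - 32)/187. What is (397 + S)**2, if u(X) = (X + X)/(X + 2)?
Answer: 86209768225/559504 ≈ 1.5408e+5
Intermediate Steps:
u(X) = 2*X/(2 + X) (u(X) = (2*X)/(2 + X) = 2*X/(2 + X))
S = -3341/748 (S = -133*1/(4*(2 + 5)) + (85 - 32)/187 = -133/(7*(2*(-4)/(-2))) + 53*(1/187) = -133/(7*(2*(-4)*(-1/2))) + 53/187 = -133/(7*4) + 53/187 = -133/28 + 53/187 = -133*1/28 + 53/187 = -19/4 + 53/187 = -3341/748 ≈ -4.4666)
(397 + S)**2 = (397 - 3341/748)**2 = (293615/748)**2 = 86209768225/559504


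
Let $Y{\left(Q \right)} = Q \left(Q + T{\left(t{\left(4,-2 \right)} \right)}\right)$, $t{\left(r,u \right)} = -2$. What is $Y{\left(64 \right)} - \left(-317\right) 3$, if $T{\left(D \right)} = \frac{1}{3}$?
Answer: $\frac{15205}{3} \approx 5068.3$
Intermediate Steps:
$T{\left(D \right)} = \frac{1}{3}$
$Y{\left(Q \right)} = Q \left(\frac{1}{3} + Q\right)$ ($Y{\left(Q \right)} = Q \left(Q + \frac{1}{3}\right) = Q \left(\frac{1}{3} + Q\right)$)
$Y{\left(64 \right)} - \left(-317\right) 3 = 64 \left(\frac{1}{3} + 64\right) - \left(-317\right) 3 = 64 \cdot \frac{193}{3} - -951 = \frac{12352}{3} + 951 = \frac{15205}{3}$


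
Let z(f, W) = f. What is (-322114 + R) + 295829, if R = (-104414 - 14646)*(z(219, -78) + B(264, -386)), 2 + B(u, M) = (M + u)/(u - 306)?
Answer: -550371065/21 ≈ -2.6208e+7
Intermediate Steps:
B(u, M) = -2 + (M + u)/(-306 + u) (B(u, M) = -2 + (M + u)/(u - 306) = -2 + (M + u)/(-306 + u))
R = -549819080/21 (R = (-104414 - 14646)*(219 + (612 - 386 - 1*264)/(-306 + 264)) = -119060*(219 + (612 - 386 - 264)/(-42)) = -119060*(219 - 1/42*(-38)) = -119060*(219 + 19/21) = -119060*4618/21 = -549819080/21 ≈ -2.6182e+7)
(-322114 + R) + 295829 = (-322114 - 549819080/21) + 295829 = -556583474/21 + 295829 = -550371065/21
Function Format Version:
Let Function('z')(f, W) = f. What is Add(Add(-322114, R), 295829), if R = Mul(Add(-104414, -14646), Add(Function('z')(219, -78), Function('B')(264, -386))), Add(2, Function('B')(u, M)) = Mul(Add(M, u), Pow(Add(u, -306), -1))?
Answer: Rational(-550371065, 21) ≈ -2.6208e+7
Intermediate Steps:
Function('B')(u, M) = Add(-2, Mul(Pow(Add(-306, u), -1), Add(M, u))) (Function('B')(u, M) = Add(-2, Mul(Add(M, u), Pow(Add(u, -306), -1))) = Add(-2, Mul(Add(M, u), Pow(Add(-306, u), -1))) = Add(-2, Mul(Pow(Add(-306, u), -1), Add(M, u))))
R = Rational(-549819080, 21) (R = Mul(Add(-104414, -14646), Add(219, Mul(Pow(Add(-306, 264), -1), Add(612, -386, Mul(-1, 264))))) = Mul(-119060, Add(219, Mul(Pow(-42, -1), Add(612, -386, -264)))) = Mul(-119060, Add(219, Mul(Rational(-1, 42), -38))) = Mul(-119060, Add(219, Rational(19, 21))) = Mul(-119060, Rational(4618, 21)) = Rational(-549819080, 21) ≈ -2.6182e+7)
Add(Add(-322114, R), 295829) = Add(Add(-322114, Rational(-549819080, 21)), 295829) = Add(Rational(-556583474, 21), 295829) = Rational(-550371065, 21)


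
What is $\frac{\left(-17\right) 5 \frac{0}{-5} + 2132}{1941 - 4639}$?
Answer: $- \frac{1066}{1349} \approx -0.79021$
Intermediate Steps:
$\frac{\left(-17\right) 5 \frac{0}{-5} + 2132}{1941 - 4639} = \frac{- 85 \cdot 0 \left(- \frac{1}{5}\right) + 2132}{-2698} = \left(\left(-85\right) 0 + 2132\right) \left(- \frac{1}{2698}\right) = \left(0 + 2132\right) \left(- \frac{1}{2698}\right) = 2132 \left(- \frac{1}{2698}\right) = - \frac{1066}{1349}$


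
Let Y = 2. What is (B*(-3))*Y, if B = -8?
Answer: 48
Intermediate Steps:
(B*(-3))*Y = -8*(-3)*2 = 24*2 = 48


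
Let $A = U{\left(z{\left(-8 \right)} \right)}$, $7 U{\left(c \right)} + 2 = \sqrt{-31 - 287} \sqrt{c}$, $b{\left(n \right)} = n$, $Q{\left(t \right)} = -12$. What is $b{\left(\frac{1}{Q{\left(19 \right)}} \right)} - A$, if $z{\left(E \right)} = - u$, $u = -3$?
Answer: $\frac{17}{84} - \frac{3 i \sqrt{106}}{7} \approx 0.20238 - 4.4124 i$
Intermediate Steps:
$z{\left(E \right)} = 3$ ($z{\left(E \right)} = \left(-1\right) \left(-3\right) = 3$)
$U{\left(c \right)} = - \frac{2}{7} + \frac{i \sqrt{318} \sqrt{c}}{7}$ ($U{\left(c \right)} = - \frac{2}{7} + \frac{\sqrt{-31 - 287} \sqrt{c}}{7} = - \frac{2}{7} + \frac{\sqrt{-318} \sqrt{c}}{7} = - \frac{2}{7} + \frac{i \sqrt{318} \sqrt{c}}{7}$)
$A = - \frac{2}{7} + \frac{3 i \sqrt{106}}{7}$ ($A = - \frac{2}{7} + \frac{i \sqrt{318} \sqrt{3}}{7} = - \frac{2}{7} + \frac{3 i \sqrt{106}}{7} \approx -0.28571 + 4.4124 i$)
$b{\left(\frac{1}{Q{\left(19 \right)}} \right)} - A = \frac{1}{-12} - \left(- \frac{2}{7} + \frac{3 i \sqrt{106}}{7}\right) = - \frac{1}{12} + \left(\frac{2}{7} - \frac{3 i \sqrt{106}}{7}\right) = \frac{17}{84} - \frac{3 i \sqrt{106}}{7}$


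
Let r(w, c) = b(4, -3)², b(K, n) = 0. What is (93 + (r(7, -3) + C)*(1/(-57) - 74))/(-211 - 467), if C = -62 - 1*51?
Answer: -241024/19323 ≈ -12.473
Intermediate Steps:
r(w, c) = 0 (r(w, c) = 0² = 0)
C = -113 (C = -62 - 51 = -113)
(93 + (r(7, -3) + C)*(1/(-57) - 74))/(-211 - 467) = (93 + (0 - 113)*(1/(-57) - 74))/(-211 - 467) = (93 - 113*(-1/57 - 74))/(-678) = (93 - 113*(-4219/57))*(-1/678) = (93 + 476747/57)*(-1/678) = (482048/57)*(-1/678) = -241024/19323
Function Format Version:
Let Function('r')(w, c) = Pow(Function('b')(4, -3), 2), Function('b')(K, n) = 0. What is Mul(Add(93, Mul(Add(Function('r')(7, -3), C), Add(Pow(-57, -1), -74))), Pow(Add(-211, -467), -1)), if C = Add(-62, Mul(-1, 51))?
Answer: Rational(-241024, 19323) ≈ -12.473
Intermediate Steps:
Function('r')(w, c) = 0 (Function('r')(w, c) = Pow(0, 2) = 0)
C = -113 (C = Add(-62, -51) = -113)
Mul(Add(93, Mul(Add(Function('r')(7, -3), C), Add(Pow(-57, -1), -74))), Pow(Add(-211, -467), -1)) = Mul(Add(93, Mul(Add(0, -113), Add(Pow(-57, -1), -74))), Pow(Add(-211, -467), -1)) = Mul(Add(93, Mul(-113, Add(Rational(-1, 57), -74))), Pow(-678, -1)) = Mul(Add(93, Mul(-113, Rational(-4219, 57))), Rational(-1, 678)) = Mul(Add(93, Rational(476747, 57)), Rational(-1, 678)) = Mul(Rational(482048, 57), Rational(-1, 678)) = Rational(-241024, 19323)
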